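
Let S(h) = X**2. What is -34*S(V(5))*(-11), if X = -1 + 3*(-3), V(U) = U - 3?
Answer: 37400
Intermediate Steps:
V(U) = -3 + U
X = -10 (X = -1 - 9 = -10)
S(h) = 100 (S(h) = (-10)**2 = 100)
-34*S(V(5))*(-11) = -34*100*(-11) = -3400*(-11) = 37400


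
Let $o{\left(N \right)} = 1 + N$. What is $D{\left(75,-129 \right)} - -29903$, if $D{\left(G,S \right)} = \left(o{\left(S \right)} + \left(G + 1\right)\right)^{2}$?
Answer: $32607$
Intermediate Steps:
$D{\left(G,S \right)} = \left(2 + G + S\right)^{2}$ ($D{\left(G,S \right)} = \left(\left(1 + S\right) + \left(G + 1\right)\right)^{2} = \left(\left(1 + S\right) + \left(1 + G\right)\right)^{2} = \left(2 + G + S\right)^{2}$)
$D{\left(75,-129 \right)} - -29903 = \left(2 + 75 - 129\right)^{2} - -29903 = \left(-52\right)^{2} + 29903 = 2704 + 29903 = 32607$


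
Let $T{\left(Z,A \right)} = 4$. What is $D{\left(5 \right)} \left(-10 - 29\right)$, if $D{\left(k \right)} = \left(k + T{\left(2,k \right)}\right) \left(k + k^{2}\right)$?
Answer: $-10530$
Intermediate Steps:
$D{\left(k \right)} = \left(4 + k\right) \left(k + k^{2}\right)$ ($D{\left(k \right)} = \left(k + 4\right) \left(k + k^{2}\right) = \left(4 + k\right) \left(k + k^{2}\right)$)
$D{\left(5 \right)} \left(-10 - 29\right) = 5 \left(4 + 5^{2} + 5 \cdot 5\right) \left(-10 - 29\right) = 5 \left(4 + 25 + 25\right) \left(-39\right) = 5 \cdot 54 \left(-39\right) = 270 \left(-39\right) = -10530$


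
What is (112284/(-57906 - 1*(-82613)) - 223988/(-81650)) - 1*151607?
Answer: -152913062102867/1008663275 ≈ -1.5160e+5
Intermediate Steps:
(112284/(-57906 - 1*(-82613)) - 223988/(-81650)) - 1*151607 = (112284/(-57906 + 82613) - 223988*(-1/81650)) - 151607 = (112284/24707 + 111994/40825) - 151607 = 7351030058/1008663275 - 151607 = -152913062102867/1008663275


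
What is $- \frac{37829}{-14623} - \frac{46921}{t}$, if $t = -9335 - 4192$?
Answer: $\frac{1197838666}{197805321} \approx 6.0556$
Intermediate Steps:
$t = -13527$ ($t = -9335 - 4192 = -13527$)
$- \frac{37829}{-14623} - \frac{46921}{t} = - \frac{37829}{-14623} - \frac{46921}{-13527} = \left(-37829\right) \left(- \frac{1}{14623}\right) - - \frac{46921}{13527} = \frac{37829}{14623} + \frac{46921}{13527} = \frac{1197838666}{197805321}$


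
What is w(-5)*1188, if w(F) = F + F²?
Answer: 23760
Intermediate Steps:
w(-5)*1188 = -5*(1 - 5)*1188 = -5*(-4)*1188 = 20*1188 = 23760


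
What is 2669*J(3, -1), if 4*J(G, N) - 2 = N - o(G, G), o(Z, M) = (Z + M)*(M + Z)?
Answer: -93415/4 ≈ -23354.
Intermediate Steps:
o(Z, M) = (M + Z)² (o(Z, M) = (M + Z)*(M + Z) = (M + Z)²)
J(G, N) = ½ - G² + N/4 (J(G, N) = ½ + (N - (G + G)²)/4 = ½ + (N - (2*G)²)/4 = ½ + (N - 4*G²)/4 = ½ + (-G² + N/4) = ½ - G² + N/4)
2669*J(3, -1) = 2669*(½ - 1*3² + (¼)*(-1)) = 2669*(½ - 1*9 - ¼) = 2669*(½ - 9 - ¼) = 2669*(-35/4) = -93415/4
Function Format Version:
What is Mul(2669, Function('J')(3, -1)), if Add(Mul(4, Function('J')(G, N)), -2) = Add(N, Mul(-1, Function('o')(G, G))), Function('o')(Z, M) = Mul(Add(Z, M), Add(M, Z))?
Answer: Rational(-93415, 4) ≈ -23354.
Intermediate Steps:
Function('o')(Z, M) = Pow(Add(M, Z), 2) (Function('o')(Z, M) = Mul(Add(M, Z), Add(M, Z)) = Pow(Add(M, Z), 2))
Function('J')(G, N) = Add(Rational(1, 2), Mul(-1, Pow(G, 2)), Mul(Rational(1, 4), N)) (Function('J')(G, N) = Add(Rational(1, 2), Mul(Rational(1, 4), Add(N, Mul(-1, Pow(Add(G, G), 2))))) = Add(Rational(1, 2), Mul(Rational(1, 4), Add(N, Mul(-1, Pow(Mul(2, G), 2))))) = Add(Rational(1, 2), Mul(Rational(1, 4), Add(N, Mul(-1, Mul(4, Pow(G, 2)))))) = Add(Rational(1, 2), Mul(Rational(1, 4), Add(N, Mul(-4, Pow(G, 2))))) = Add(Rational(1, 2), Add(Mul(-1, Pow(G, 2)), Mul(Rational(1, 4), N))) = Add(Rational(1, 2), Mul(-1, Pow(G, 2)), Mul(Rational(1, 4), N)))
Mul(2669, Function('J')(3, -1)) = Mul(2669, Add(Rational(1, 2), Mul(-1, Pow(3, 2)), Mul(Rational(1, 4), -1))) = Mul(2669, Add(Rational(1, 2), Mul(-1, 9), Rational(-1, 4))) = Mul(2669, Add(Rational(1, 2), -9, Rational(-1, 4))) = Mul(2669, Rational(-35, 4)) = Rational(-93415, 4)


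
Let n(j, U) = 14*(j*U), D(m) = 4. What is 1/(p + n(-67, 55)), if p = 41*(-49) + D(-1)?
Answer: -1/53595 ≈ -1.8658e-5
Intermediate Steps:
n(j, U) = 14*U*j (n(j, U) = 14*(U*j) = 14*U*j)
p = -2005 (p = 41*(-49) + 4 = -2009 + 4 = -2005)
1/(p + n(-67, 55)) = 1/(-2005 + 14*55*(-67)) = 1/(-2005 - 51590) = 1/(-53595) = -1/53595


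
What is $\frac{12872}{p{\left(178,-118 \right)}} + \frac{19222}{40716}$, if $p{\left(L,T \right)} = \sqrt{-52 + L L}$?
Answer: $\frac{9611}{20358} + \frac{3218 \sqrt{1977}}{1977} \approx 72.846$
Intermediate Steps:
$p{\left(L,T \right)} = \sqrt{-52 + L^{2}}$
$\frac{12872}{p{\left(178,-118 \right)}} + \frac{19222}{40716} = \frac{12872}{\sqrt{-52 + 178^{2}}} + \frac{19222}{40716} = \frac{12872}{\sqrt{-52 + 31684}} + 19222 \cdot \frac{1}{40716} = \frac{12872}{\sqrt{31632}} + \frac{9611}{20358} = \frac{12872}{4 \sqrt{1977}} + \frac{9611}{20358} = 12872 \frac{\sqrt{1977}}{7908} + \frac{9611}{20358} = \frac{3218 \sqrt{1977}}{1977} + \frac{9611}{20358} = \frac{9611}{20358} + \frac{3218 \sqrt{1977}}{1977}$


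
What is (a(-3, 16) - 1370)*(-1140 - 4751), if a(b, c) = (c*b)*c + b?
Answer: 12612631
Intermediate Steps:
a(b, c) = b + b*c² (a(b, c) = (b*c)*c + b = b*c² + b = b + b*c²)
(a(-3, 16) - 1370)*(-1140 - 4751) = (-3*(1 + 16²) - 1370)*(-1140 - 4751) = (-3*(1 + 256) - 1370)*(-5891) = (-3*257 - 1370)*(-5891) = (-771 - 1370)*(-5891) = -2141*(-5891) = 12612631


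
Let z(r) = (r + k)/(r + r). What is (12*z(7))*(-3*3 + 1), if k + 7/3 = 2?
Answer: -320/7 ≈ -45.714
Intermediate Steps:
k = -1/3 (k = -7/3 + 2 = -1/3 ≈ -0.33333)
z(r) = (-1/3 + r)/(2*r) (z(r) = (r - 1/3)/(r + r) = (-1/3 + r)/((2*r)) = (-1/3 + r)*(1/(2*r)) = (-1/3 + r)/(2*r))
(12*z(7))*(-3*3 + 1) = (12*((1/6)*(-1 + 3*7)/7))*(-3*3 + 1) = (12*((1/6)*(1/7)*(-1 + 21)))*(-9 + 1) = (12*((1/6)*(1/7)*20))*(-8) = (12*(10/21))*(-8) = (40/7)*(-8) = -320/7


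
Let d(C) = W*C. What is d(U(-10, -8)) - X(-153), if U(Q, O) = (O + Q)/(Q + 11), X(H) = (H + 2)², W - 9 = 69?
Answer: -24205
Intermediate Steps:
W = 78 (W = 9 + 69 = 78)
X(H) = (2 + H)²
U(Q, O) = (O + Q)/(11 + Q)
d(C) = 78*C
d(U(-10, -8)) - X(-153) = 78*((-8 - 10)/(11 - 10)) - (2 - 153)² = 78*(-18/1) - 1*(-151)² = 78*(1*(-18)) - 1*22801 = 78*(-18) - 22801 = -1404 - 22801 = -24205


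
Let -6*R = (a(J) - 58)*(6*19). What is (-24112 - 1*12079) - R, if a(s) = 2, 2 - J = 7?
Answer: -37255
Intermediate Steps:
J = -5 (J = 2 - 1*7 = 2 - 7 = -5)
R = 1064 (R = -(2 - 58)*6*19/6 = -(-28)*114/3 = -⅙*(-6384) = 1064)
(-24112 - 1*12079) - R = (-24112 - 1*12079) - 1*1064 = (-24112 - 12079) - 1064 = -36191 - 1064 = -37255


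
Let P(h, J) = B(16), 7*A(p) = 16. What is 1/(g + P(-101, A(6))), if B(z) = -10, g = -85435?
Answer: -1/85445 ≈ -1.1703e-5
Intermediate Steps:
A(p) = 16/7 (A(p) = (⅐)*16 = 16/7)
P(h, J) = -10
1/(g + P(-101, A(6))) = 1/(-85435 - 10) = 1/(-85445) = -1/85445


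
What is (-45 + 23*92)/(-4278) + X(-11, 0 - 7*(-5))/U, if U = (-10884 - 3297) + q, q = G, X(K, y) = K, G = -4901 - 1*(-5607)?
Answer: -2532697/5240550 ≈ -0.48329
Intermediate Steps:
G = 706 (G = -4901 + 5607 = 706)
q = 706
U = -13475 (U = (-10884 - 3297) + 706 = -14181 + 706 = -13475)
(-45 + 23*92)/(-4278) + X(-11, 0 - 7*(-5))/U = (-45 + 23*92)/(-4278) - 11/(-13475) = (-45 + 2116)*(-1/4278) - 11*(-1/13475) = 2071*(-1/4278) + 1/1225 = -2071/4278 + 1/1225 = -2532697/5240550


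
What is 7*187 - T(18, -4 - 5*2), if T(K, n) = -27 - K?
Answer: 1354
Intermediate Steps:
7*187 - T(18, -4 - 5*2) = 7*187 - (-27 - 1*18) = 1309 - (-27 - 18) = 1309 - 1*(-45) = 1309 + 45 = 1354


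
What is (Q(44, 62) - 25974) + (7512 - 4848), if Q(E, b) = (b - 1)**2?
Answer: -19589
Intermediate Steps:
Q(E, b) = (-1 + b)**2
(Q(44, 62) - 25974) + (7512 - 4848) = ((-1 + 62)**2 - 25974) + (7512 - 4848) = (61**2 - 25974) + 2664 = (3721 - 25974) + 2664 = -22253 + 2664 = -19589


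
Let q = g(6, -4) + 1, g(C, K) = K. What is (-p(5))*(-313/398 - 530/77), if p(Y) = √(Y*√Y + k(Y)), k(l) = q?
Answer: 235041*√(-3 + 5*√5)/30646 ≈ 21.936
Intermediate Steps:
q = -3 (q = -4 + 1 = -3)
k(l) = -3
p(Y) = √(-3 + Y^(3/2)) (p(Y) = √(Y*√Y - 3) = √(Y^(3/2) - 3) = √(-3 + Y^(3/2)))
(-p(5))*(-313/398 - 530/77) = (-√(-3 + 5^(3/2)))*(-313/398 - 530/77) = (-√(-3 + 5*√5))*(-313*1/398 - 530*1/77) = (-√(-3 + 5*√5))*(-313/398 - 530/77) = -√(-3 + 5*√5)*(-235041/30646) = 235041*√(-3 + 5*√5)/30646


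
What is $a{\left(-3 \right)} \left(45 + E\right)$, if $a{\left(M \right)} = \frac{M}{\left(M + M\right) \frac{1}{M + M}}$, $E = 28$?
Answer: $-219$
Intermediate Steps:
$a{\left(M \right)} = M$ ($a{\left(M \right)} = \frac{M}{2 M \frac{1}{2 M}} = \frac{M}{1} = M 1 = M$)
$a{\left(-3 \right)} \left(45 + E\right) = - 3 \left(45 + 28\right) = \left(-3\right) 73 = -219$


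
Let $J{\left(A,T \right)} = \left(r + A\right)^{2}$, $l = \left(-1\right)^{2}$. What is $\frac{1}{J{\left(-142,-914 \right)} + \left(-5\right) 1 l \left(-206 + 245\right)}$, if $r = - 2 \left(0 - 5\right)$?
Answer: $\frac{1}{17229} \approx 5.8042 \cdot 10^{-5}$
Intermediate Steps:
$l = 1$
$r = 10$ ($r = \left(-2\right) \left(-5\right) = 10$)
$J{\left(A,T \right)} = \left(10 + A\right)^{2}$
$\frac{1}{J{\left(-142,-914 \right)} + \left(-5\right) 1 l \left(-206 + 245\right)} = \frac{1}{\left(10 - 142\right)^{2} + \left(-5\right) 1 \cdot 1 \left(-206 + 245\right)} = \frac{1}{\left(-132\right)^{2} + \left(-5\right) 1 \cdot 39} = \frac{1}{17424 - 195} = \frac{1}{17229}$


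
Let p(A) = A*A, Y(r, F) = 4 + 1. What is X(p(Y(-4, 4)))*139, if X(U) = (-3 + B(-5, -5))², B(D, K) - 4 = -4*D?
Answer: 61299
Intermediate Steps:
Y(r, F) = 5
p(A) = A²
B(D, K) = 4 - 4*D
X(U) = 441 (X(U) = (-3 + (4 - 4*(-5)))² = (-3 + (4 + 20))² = (-3 + 24)² = 21² = 441)
X(p(Y(-4, 4)))*139 = 441*139 = 61299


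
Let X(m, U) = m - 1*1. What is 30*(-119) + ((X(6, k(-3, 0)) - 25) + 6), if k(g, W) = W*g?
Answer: -3584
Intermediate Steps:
X(m, U) = -1 + m (X(m, U) = m - 1 = -1 + m)
30*(-119) + ((X(6, k(-3, 0)) - 25) + 6) = 30*(-119) + (((-1 + 6) - 25) + 6) = -3570 + ((5 - 25) + 6) = -3570 + (-20 + 6) = -3570 - 14 = -3584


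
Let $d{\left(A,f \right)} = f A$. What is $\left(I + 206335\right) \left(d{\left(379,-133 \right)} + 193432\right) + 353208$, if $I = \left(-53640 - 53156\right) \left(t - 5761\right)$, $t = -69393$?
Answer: $1147969126593183$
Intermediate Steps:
$d{\left(A,f \right)} = A f$
$I = 8026146584$ ($I = \left(-53640 - 53156\right) \left(-69393 - 5761\right) = \left(-106796\right) \left(-75154\right) = 8026146584$)
$\left(I + 206335\right) \left(d{\left(379,-133 \right)} + 193432\right) + 353208 = \left(8026146584 + 206335\right) \left(379 \left(-133\right) + 193432\right) + 353208 = 8026352919 \left(-50407 + 193432\right) + 353208 = 8026352919 \cdot 143025 + 353208 = 1147969126239975 + 353208 = 1147969126593183$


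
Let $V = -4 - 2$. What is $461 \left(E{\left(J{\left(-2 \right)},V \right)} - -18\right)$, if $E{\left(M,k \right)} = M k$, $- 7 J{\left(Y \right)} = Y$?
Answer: $\frac{52554}{7} \approx 7507.7$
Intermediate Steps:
$J{\left(Y \right)} = - \frac{Y}{7}$
$V = -6$ ($V = -4 - 2 = -6$)
$461 \left(E{\left(J{\left(-2 \right)},V \right)} - -18\right) = 461 \left(\left(- \frac{1}{7}\right) \left(-2\right) \left(-6\right) - -18\right) = 461 \left(\frac{2}{7} \left(-6\right) + 18\right) = 461 \left(- \frac{12}{7} + 18\right) = 461 \cdot \frac{114}{7} = \frac{52554}{7}$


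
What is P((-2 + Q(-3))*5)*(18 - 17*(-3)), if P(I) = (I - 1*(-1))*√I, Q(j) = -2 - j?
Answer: -276*I*√5 ≈ -617.15*I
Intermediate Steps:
P(I) = √I*(1 + I) (P(I) = (I + 1)*√I = (1 + I)*√I = √I*(1 + I))
P((-2 + Q(-3))*5)*(18 - 17*(-3)) = (√((-2 + (-2 - 1*(-3)))*5)*(1 + (-2 + (-2 - 1*(-3)))*5))*(18 - 17*(-3)) = (√((-2 + (-2 + 3))*5)*(1 + (-2 + (-2 + 3))*5))*(18 + 51) = (√((-2 + 1)*5)*(1 + (-2 + 1)*5))*69 = (√(-1*5)*(1 - 1*5))*69 = (√(-5)*(1 - 5))*69 = ((I*√5)*(-4))*69 = -4*I*√5*69 = -276*I*√5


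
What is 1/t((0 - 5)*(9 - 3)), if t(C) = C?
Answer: -1/30 ≈ -0.033333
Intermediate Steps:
1/t((0 - 5)*(9 - 3)) = 1/((0 - 5)*(9 - 3)) = 1/(-5*6) = 1/(-30) = -1/30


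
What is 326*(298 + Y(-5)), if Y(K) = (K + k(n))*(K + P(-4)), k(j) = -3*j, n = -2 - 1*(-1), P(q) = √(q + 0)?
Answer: 100408 - 1304*I ≈ 1.0041e+5 - 1304.0*I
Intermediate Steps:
P(q) = √q
n = -1 (n = -2 + 1 = -1)
Y(K) = (3 + K)*(K + 2*I) (Y(K) = (K - 3*(-1))*(K + √(-4)) = (K + 3)*(K + 2*I) = (3 + K)*(K + 2*I))
326*(298 + Y(-5)) = 326*(298 + ((-5)² + 6*I - 5*(3 + 2*I))) = 326*(298 + (25 + 6*I + (-15 - 10*I))) = 326*(298 + (10 - 4*I)) = 326*(308 - 4*I) = 100408 - 1304*I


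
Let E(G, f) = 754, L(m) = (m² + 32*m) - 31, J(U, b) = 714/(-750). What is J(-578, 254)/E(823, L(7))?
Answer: -119/94250 ≈ -0.0012626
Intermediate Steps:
J(U, b) = -119/125 (J(U, b) = 714*(-1/750) = -119/125)
L(m) = -31 + m² + 32*m
J(-578, 254)/E(823, L(7)) = -119/125/754 = -119/125*1/754 = -119/94250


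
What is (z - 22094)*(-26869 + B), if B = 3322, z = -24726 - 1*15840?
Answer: 1475455020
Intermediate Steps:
z = -40566 (z = -24726 - 15840 = -40566)
(z - 22094)*(-26869 + B) = (-40566 - 22094)*(-26869 + 3322) = -62660*(-23547) = 1475455020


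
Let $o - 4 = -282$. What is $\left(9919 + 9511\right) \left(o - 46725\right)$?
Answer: $-913268290$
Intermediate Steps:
$o = -278$ ($o = 4 - 282 = -278$)
$\left(9919 + 9511\right) \left(o - 46725\right) = \left(9919 + 9511\right) \left(-278 - 46725\right) = 19430 \left(-47003\right) = -913268290$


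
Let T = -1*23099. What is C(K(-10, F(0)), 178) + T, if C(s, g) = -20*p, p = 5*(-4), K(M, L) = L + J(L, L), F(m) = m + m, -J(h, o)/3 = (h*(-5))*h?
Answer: -22699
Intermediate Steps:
J(h, o) = 15*h² (J(h, o) = -3*h*(-5)*h = -3*(-5*h)*h = -(-15)*h² = 15*h²)
F(m) = 2*m
T = -23099
K(M, L) = L + 15*L²
p = -20
C(s, g) = 400 (C(s, g) = -20*(-20) = 400)
C(K(-10, F(0)), 178) + T = 400 - 23099 = -22699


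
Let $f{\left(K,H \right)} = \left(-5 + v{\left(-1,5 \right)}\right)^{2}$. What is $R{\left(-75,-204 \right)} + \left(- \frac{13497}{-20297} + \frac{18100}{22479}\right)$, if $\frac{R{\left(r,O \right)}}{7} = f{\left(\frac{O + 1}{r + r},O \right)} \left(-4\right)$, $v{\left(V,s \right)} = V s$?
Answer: $- \frac{1276846761637}{456256263} \approx -2798.5$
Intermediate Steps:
$f{\left(K,H \right)} = 100$ ($f{\left(K,H \right)} = \left(-5 - 5\right)^{2} = \left(-10\right)^{2} = 100$)
$R{\left(r,O \right)} = -2800$ ($R{\left(r,O \right)} = 7 \cdot 100 \left(-4\right) = 7 \left(-400\right) = -2800$)
$R{\left(-75,-204 \right)} + \left(- \frac{13497}{-20297} + \frac{18100}{22479}\right) = -2800 + \left(- \frac{13497}{-20297} + \frac{18100}{22479}\right) = -2800 + \left(\left(-13497\right) \left(- \frac{1}{20297}\right) + 18100 \cdot \frac{1}{22479}\right) = -2800 + \left(\frac{13497}{20297} + \frac{18100}{22479}\right) = -2800 + \frac{670774763}{456256263} = - \frac{1276846761637}{456256263}$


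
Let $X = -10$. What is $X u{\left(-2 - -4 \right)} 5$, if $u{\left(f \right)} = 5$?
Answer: $-250$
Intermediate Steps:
$X u{\left(-2 - -4 \right)} 5 = \left(-10\right) 5 \cdot 5 = \left(-50\right) 5 = -250$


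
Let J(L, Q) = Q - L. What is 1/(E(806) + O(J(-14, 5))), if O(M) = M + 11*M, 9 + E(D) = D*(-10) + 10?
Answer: -1/7831 ≈ -0.00012770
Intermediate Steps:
E(D) = 1 - 10*D (E(D) = -9 + (D*(-10) + 10) = -9 + (-10*D + 10) = -9 + (10 - 10*D) = 1 - 10*D)
O(M) = 12*M
1/(E(806) + O(J(-14, 5))) = 1/((1 - 10*806) + 12*(5 - 1*(-14))) = 1/((1 - 8060) + 12*(5 + 14)) = 1/(-8059 + 12*19) = 1/(-8059 + 228) = 1/(-7831) = -1/7831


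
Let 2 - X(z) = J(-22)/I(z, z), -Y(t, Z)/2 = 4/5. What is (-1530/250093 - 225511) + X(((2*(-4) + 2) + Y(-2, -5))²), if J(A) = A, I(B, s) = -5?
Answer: -281996621381/1250465 ≈ -2.2551e+5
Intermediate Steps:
Y(t, Z) = -8/5
X(z) = -12/5 (X(z) = 2 - (-22)/(-5) = 2 - (-22)*(-1)/5 = 2 - 1*22/5 = 2 - 22/5 = -12/5)
(-1530/250093 - 225511) + X(((2*(-4) + 2) + Y(-2, -5))²) = (-1530/250093 - 225511) - 12/5 = -56398724053/250093 - 12/5 = -281996621381/1250465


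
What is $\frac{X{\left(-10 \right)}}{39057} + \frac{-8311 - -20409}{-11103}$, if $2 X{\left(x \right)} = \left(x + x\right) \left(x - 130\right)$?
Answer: $- \frac{50774154}{48183319} \approx -1.0538$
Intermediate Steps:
$X{\left(x \right)} = x \left(-130 + x\right)$ ($X{\left(x \right)} = \frac{\left(x + x\right) \left(x - 130\right)}{2} = \frac{2 x \left(-130 + x\right)}{2} = x \left(-130 + x\right)$)
$\frac{X{\left(-10 \right)}}{39057} + \frac{-8311 - -20409}{-11103} = \frac{\left(-10\right) \left(-130 - 10\right)}{39057} + \frac{-8311 - -20409}{-11103} = \left(-10\right) \left(-140\right) \frac{1}{39057} + \left(-8311 + 20409\right) \left(- \frac{1}{11103}\right) = 1400 \cdot \frac{1}{39057} + 12098 \left(- \frac{1}{11103}\right) = \frac{1400}{39057} - \frac{12098}{11103} = - \frac{50774154}{48183319}$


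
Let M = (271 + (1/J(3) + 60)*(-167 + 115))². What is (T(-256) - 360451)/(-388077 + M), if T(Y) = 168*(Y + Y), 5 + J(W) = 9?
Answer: -446467/7802967 ≈ -0.057218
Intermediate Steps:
J(W) = 4 (J(W) = -5 + 9 = 4)
M = 8191044 (M = (271 + (1/4 + 60)*(-167 + 115))² = (271 + (¼ + 60)*(-52))² = (271 + (241/4)*(-52))² = (271 - 3133)² = (-2862)² = 8191044)
T(Y) = 336*Y (T(Y) = 168*(2*Y) = 336*Y)
(T(-256) - 360451)/(-388077 + M) = (336*(-256) - 360451)/(-388077 + 8191044) = (-86016 - 360451)/7802967 = -446467*1/7802967 = -446467/7802967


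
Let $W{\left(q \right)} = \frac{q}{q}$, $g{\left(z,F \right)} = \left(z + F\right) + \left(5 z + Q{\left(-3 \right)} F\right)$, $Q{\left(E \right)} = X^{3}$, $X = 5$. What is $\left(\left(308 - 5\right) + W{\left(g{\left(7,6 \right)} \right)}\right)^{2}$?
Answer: $92416$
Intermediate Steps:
$Q{\left(E \right)} = 125$ ($Q{\left(E \right)} = 5^{3} = 125$)
$g{\left(z,F \right)} = 6 z + 126 F$ ($g{\left(z,F \right)} = \left(z + F\right) + \left(5 z + 125 F\right) = \left(F + z\right) + \left(5 z + 125 F\right) = 6 z + 126 F$)
$W{\left(q \right)} = 1$
$\left(\left(308 - 5\right) + W{\left(g{\left(7,6 \right)} \right)}\right)^{2} = \left(\left(308 - 5\right) + 1\right)^{2} = \left(303 + 1\right)^{2} = 304^{2} = 92416$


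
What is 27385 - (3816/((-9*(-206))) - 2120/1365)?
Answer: 770024611/28119 ≈ 27385.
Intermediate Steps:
27385 - (3816/((-9*(-206))) - 2120/1365) = 27385 - (3816/1854 - 2120*1/1365) = 27385 - (3816*(1/1854) - 424/273) = 27385 - (212/103 - 424/273) = 27385 - 1*14204/28119 = 27385 - 14204/28119 = 770024611/28119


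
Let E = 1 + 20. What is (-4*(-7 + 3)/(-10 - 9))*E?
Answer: -336/19 ≈ -17.684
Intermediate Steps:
E = 21
(-4*(-7 + 3)/(-10 - 9))*E = -4*(-7 + 3)/(-10 - 9)*21 = -(-16)/(-19)*21 = -(-16)*(-1)/19*21 = -4*4/19*21 = -16/19*21 = -336/19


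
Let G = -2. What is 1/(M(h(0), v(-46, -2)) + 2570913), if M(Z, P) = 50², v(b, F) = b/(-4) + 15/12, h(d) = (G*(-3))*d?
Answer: 1/2573413 ≈ 3.8859e-7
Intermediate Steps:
h(d) = 6*d (h(d) = (-2*(-3))*d = 6*d)
v(b, F) = 5/4 - b/4 (v(b, F) = b*(-¼) + 15*(1/12) = -b/4 + 5/4 = 5/4 - b/4)
M(Z, P) = 2500
1/(M(h(0), v(-46, -2)) + 2570913) = 1/(2500 + 2570913) = 1/2573413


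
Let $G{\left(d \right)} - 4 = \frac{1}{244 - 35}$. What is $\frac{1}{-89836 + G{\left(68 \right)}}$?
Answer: $- \frac{209}{18774887} \approx -1.1132 \cdot 10^{-5}$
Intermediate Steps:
$G{\left(d \right)} = \frac{837}{209}$ ($G{\left(d \right)} = 4 + \frac{1}{244 - 35} = 4 + \frac{1}{209} = \frac{837}{209}$)
$\frac{1}{-89836 + G{\left(68 \right)}} = \frac{1}{-89836 + \frac{837}{209}} = \frac{1}{- \frac{18774887}{209}} = - \frac{209}{18774887}$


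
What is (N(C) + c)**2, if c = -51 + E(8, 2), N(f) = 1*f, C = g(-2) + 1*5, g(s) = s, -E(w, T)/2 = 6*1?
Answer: 3600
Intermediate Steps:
E(w, T) = -12
C = 3 (C = -2 + 1*5 = -2 + 5 = 3)
N(f) = f
c = -63 (c = -51 - 12 = -63)
(N(C) + c)**2 = (3 - 63)**2 = (-60)**2 = 3600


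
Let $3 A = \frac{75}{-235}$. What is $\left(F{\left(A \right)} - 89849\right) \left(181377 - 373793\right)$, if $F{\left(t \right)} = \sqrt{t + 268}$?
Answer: $17288385184 - \frac{577248 \sqrt{65753}}{47} \approx 1.7285 \cdot 10^{10}$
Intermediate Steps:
$A = - \frac{5}{47}$ ($A = \frac{75 \frac{1}{-235}}{3} = \frac{75 \left(- \frac{1}{235}\right)}{3} = \frac{1}{3} \left(- \frac{15}{47}\right) = - \frac{5}{47} \approx -0.10638$)
$F{\left(t \right)} = \sqrt{268 + t}$
$\left(F{\left(A \right)} - 89849\right) \left(181377 - 373793\right) = \left(\sqrt{268 - \frac{5}{47}} - 89849\right) \left(181377 - 373793\right) = \left(\sqrt{\frac{12591}{47}} - 89849\right) \left(-192416\right) = \left(\frac{3 \sqrt{65753}}{47} - 89849\right) \left(-192416\right) = \left(-89849 + \frac{3 \sqrt{65753}}{47}\right) \left(-192416\right) = 17288385184 - \frac{577248 \sqrt{65753}}{47}$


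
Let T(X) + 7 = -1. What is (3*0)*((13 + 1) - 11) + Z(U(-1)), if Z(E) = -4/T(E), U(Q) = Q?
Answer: ½ ≈ 0.50000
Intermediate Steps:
T(X) = -8 (T(X) = -7 - 1 = -8)
Z(E) = ½ (Z(E) = -4/(-8) = -4*(-⅛) = ½)
(3*0)*((13 + 1) - 11) + Z(U(-1)) = (3*0)*((13 + 1) - 11) + ½ = 0*(14 - 11) + ½ = 0*3 + ½ = 0 + ½ = ½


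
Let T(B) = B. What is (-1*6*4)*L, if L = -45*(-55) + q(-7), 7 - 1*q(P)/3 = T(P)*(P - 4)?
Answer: -54360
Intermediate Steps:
q(P) = 21 - 3*P*(-4 + P) (q(P) = 21 - 3*P*(P - 4) = 21 - 3*P*(-4 + P))
L = 2265 (L = -45*(-55) + (21 - 3*(-7)**2 + 12*(-7)) = 2475 + (21 - 3*49 - 84) = 2475 + (21 - 147 - 84) = 2475 - 210 = 2265)
(-1*6*4)*L = (-1*6*4)*2265 = -6*4*2265 = -24*2265 = -54360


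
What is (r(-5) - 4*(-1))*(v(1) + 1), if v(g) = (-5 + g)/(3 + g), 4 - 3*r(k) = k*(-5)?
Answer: 0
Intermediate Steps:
r(k) = 4/3 + 5*k/3 (r(k) = 4/3 - k*(-5)/3 = 4/3 - (-5)*k/3 = 4/3 + 5*k/3)
v(g) = (-5 + g)/(3 + g)
(r(-5) - 4*(-1))*(v(1) + 1) = ((4/3 + (5/3)*(-5)) - 4*(-1))*((-5 + 1)/(3 + 1) + 1) = ((4/3 - 25/3) + 4)*(-4/4 + 1) = (-7 + 4)*((¼)*(-4) + 1) = -3*(-1 + 1) = -3*0 = 0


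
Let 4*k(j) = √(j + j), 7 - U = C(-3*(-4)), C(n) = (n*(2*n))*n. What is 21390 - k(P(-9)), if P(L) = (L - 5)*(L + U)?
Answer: 21390 - 7*√494/2 ≈ 21312.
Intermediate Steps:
C(n) = 2*n³ (C(n) = (2*n²)*n = 2*n³)
U = -3449 (U = 7 - 2*(-3*(-4))³ = 7 - 2*12³ = 7 - 2*1728 = 7 - 1*3456 = 7 - 3456 = -3449)
P(L) = (-3449 + L)*(-5 + L) (P(L) = (L - 5)*(L - 3449) = (-5 + L)*(-3449 + L) = (-3449 + L)*(-5 + L))
k(j) = √2*√j/4 (k(j) = √(j + j)/4 = √(2*j)/4 = (√2*√j)/4 = √2*√j/4)
21390 - k(P(-9)) = 21390 - √2*√(17245 + (-9)² - 3454*(-9))/4 = 21390 - √2*√(17245 + 81 + 31086)/4 = 21390 - √2*√48412/4 = 21390 - √2*14*√247/4 = 21390 - 7*√494/2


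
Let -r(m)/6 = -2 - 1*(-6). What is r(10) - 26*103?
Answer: -2702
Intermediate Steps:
r(m) = -24 (r(m) = -6*(-2 - 1*(-6)) = -6*(-2 + 6) = -6*4 = -24)
r(10) - 26*103 = -24 - 26*103 = -24 - 2678 = -2702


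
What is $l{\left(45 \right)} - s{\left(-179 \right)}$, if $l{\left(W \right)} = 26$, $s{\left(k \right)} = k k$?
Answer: $-32015$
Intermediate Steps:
$s{\left(k \right)} = k^{2}$
$l{\left(45 \right)} - s{\left(-179 \right)} = 26 - \left(-179\right)^{2} = 26 - 32041 = -32015$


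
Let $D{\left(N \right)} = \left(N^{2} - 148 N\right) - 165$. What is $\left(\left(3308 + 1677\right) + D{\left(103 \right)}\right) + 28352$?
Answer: $28537$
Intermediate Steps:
$D{\left(N \right)} = -165 + N^{2} - 148 N$
$\left(\left(3308 + 1677\right) + D{\left(103 \right)}\right) + 28352 = \left(\left(3308 + 1677\right) - \left(15409 - 10609\right)\right) + 28352 = \left(4985 - 4800\right) + 28352 = 185 + 28352 = 28537$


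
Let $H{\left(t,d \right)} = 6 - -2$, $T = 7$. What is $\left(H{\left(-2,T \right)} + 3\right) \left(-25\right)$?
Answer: $-275$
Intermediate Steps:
$H{\left(t,d \right)} = 8$ ($H{\left(t,d \right)} = 6 + 2 = 8$)
$\left(H{\left(-2,T \right)} + 3\right) \left(-25\right) = \left(8 + 3\right) \left(-25\right) = 11 \left(-25\right) = -275$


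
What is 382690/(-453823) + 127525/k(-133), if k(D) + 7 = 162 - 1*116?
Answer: 57858853165/17699097 ≈ 3269.0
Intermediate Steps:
k(D) = 39 (k(D) = -7 + (162 - 1*116) = -7 + (162 - 116) = -7 + 46 = 39)
382690/(-453823) + 127525/k(-133) = 382690/(-453823) + 127525/39 = 382690*(-1/453823) + 127525*(1/39) = -382690/453823 + 127525/39 = 57858853165/17699097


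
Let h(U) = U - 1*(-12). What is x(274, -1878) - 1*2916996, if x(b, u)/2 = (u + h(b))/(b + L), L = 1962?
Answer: -1630601560/559 ≈ -2.9170e+6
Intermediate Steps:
h(U) = 12 + U (h(U) = U + 12 = 12 + U)
x(b, u) = 2*(12 + b + u)/(1962 + b) (x(b, u) = 2*((u + (12 + b))/(b + 1962)) = 2*((12 + b + u)/(1962 + b)) = 2*(12 + b + u)/(1962 + b))
x(274, -1878) - 1*2916996 = 2*(12 + 274 - 1878)/(1962 + 274) - 1*2916996 = 2*(-1592)/2236 - 2916996 = 2*(1/2236)*(-1592) - 2916996 = -796/559 - 2916996 = -1630601560/559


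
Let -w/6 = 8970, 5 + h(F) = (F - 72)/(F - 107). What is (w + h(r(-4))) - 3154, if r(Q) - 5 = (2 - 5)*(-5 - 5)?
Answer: -4102451/72 ≈ -56979.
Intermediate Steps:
r(Q) = 35 (r(Q) = 5 + (2 - 5)*(-5 - 5) = 5 - 3*(-10) = 5 + 30 = 35)
h(F) = -5 + (-72 + F)/(-107 + F) (h(F) = -5 + (F - 72)/(F - 107) = -5 + (-72 + F)/(-107 + F))
w = -53820 (w = -6*8970 = -53820)
(w + h(r(-4))) - 3154 = (-53820 + (463 - 4*35)/(-107 + 35)) - 3154 = (-53820 + (463 - 140)/(-72)) - 3154 = (-53820 - 1/72*323) - 3154 = (-53820 - 323/72) - 3154 = -3875363/72 - 3154 = -4102451/72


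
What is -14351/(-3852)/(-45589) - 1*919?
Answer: -161384527283/175608828 ≈ -919.00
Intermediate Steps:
-14351/(-3852)/(-45589) - 1*919 = -14351*(-1/3852)*(-1/45589) - 919 = (14351/3852)*(-1/45589) - 919 = -14351/175608828 - 919 = -161384527283/175608828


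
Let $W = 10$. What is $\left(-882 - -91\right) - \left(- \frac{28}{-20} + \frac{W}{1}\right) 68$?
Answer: $- \frac{7831}{5} \approx -1566.2$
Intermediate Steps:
$\left(-882 - -91\right) - \left(- \frac{28}{-20} + \frac{W}{1}\right) 68 = \left(-882 - -91\right) - \left(- \frac{28}{-20} + \frac{10}{1}\right) 68 = \left(-882 + 91\right) - \left(\left(-28\right) \left(- \frac{1}{20}\right) + 10 \cdot 1\right) 68 = -791 - \left(\frac{7}{5} + 10\right) 68 = -791 - \frac{57}{5} \cdot 68 = -791 - \frac{3876}{5} = - \frac{7831}{5}$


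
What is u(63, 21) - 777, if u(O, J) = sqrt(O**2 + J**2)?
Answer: -777 + 21*sqrt(10) ≈ -710.59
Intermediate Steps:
u(O, J) = sqrt(J**2 + O**2)
u(63, 21) - 777 = sqrt(21**2 + 63**2) - 777 = sqrt(441 + 3969) - 777 = sqrt(4410) - 777 = 21*sqrt(10) - 777 = -777 + 21*sqrt(10)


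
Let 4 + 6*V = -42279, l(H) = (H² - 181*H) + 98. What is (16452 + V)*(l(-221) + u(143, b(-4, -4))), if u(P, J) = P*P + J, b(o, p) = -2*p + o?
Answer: 6172937597/6 ≈ 1.0288e+9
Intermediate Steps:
b(o, p) = o - 2*p
l(H) = 98 + H² - 181*H
V = -42283/6 (V = -⅔ + (⅙)*(-42279) = -⅔ - 14093/2 = -42283/6 ≈ -7047.2)
u(P, J) = J + P² (u(P, J) = P² + J = J + P²)
(16452 + V)*(l(-221) + u(143, b(-4, -4))) = (16452 - 42283/6)*((98 + (-221)² - 181*(-221)) + ((-4 - 2*(-4)) + 143²)) = 56429*((98 + 48841 + 40001) + ((-4 + 8) + 20449))/6 = 56429*(88940 + (4 + 20449))/6 = 56429*(88940 + 20453)/6 = (56429/6)*109393 = 6172937597/6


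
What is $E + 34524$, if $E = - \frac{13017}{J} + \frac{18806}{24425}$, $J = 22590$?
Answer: $\frac{1269939668021}{36784050} \approx 34524.0$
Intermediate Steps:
$E = \frac{7125821}{36784050}$ ($E = - \frac{13017}{22590} + \frac{18806}{24425} = \left(-13017\right) \frac{1}{22590} + 18806 \cdot \frac{1}{24425} = - \frac{4339}{7530} + \frac{18806}{24425} = \frac{7125821}{36784050} \approx 0.19372$)
$E + 34524 = \frac{7125821}{36784050} + 34524 = \frac{1269939668021}{36784050}$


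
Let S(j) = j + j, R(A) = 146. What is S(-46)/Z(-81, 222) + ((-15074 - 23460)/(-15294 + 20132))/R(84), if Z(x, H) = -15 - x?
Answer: -16881815/11654742 ≈ -1.4485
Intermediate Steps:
S(j) = 2*j
S(-46)/Z(-81, 222) + ((-15074 - 23460)/(-15294 + 20132))/R(84) = (2*(-46))/(-15 - 1*(-81)) + ((-15074 - 23460)/(-15294 + 20132))/146 = -92/(-15 + 81) - 38534/4838*(1/146) = -92/66 - 38534*1/4838*(1/146) = -92*1/66 - 19267/2419*1/146 = -46/33 - 19267/353174 = -16881815/11654742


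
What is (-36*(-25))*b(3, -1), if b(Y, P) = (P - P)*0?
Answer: 0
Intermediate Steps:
b(Y, P) = 0 (b(Y, P) = 0*0 = 0)
(-36*(-25))*b(3, -1) = -36*(-25)*0 = 900*0 = 0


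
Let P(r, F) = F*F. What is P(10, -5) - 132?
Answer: -107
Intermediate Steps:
P(r, F) = F²
P(10, -5) - 132 = (-5)² - 132 = 25 - 132 = -107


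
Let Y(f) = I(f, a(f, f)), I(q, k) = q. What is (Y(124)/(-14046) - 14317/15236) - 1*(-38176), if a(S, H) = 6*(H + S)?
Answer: 4084823198405/107002428 ≈ 38175.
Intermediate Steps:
a(S, H) = 6*H + 6*S
Y(f) = f
(Y(124)/(-14046) - 14317/15236) - 1*(-38176) = (124/(-14046) - 14317/15236) - 1*(-38176) = (124*(-1/14046) - 14317*1/15236) + 38176 = (-62/7023 - 14317/15236) + 38176 = -101492923/107002428 + 38176 = 4084823198405/107002428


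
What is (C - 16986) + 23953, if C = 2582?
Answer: 9549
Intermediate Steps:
(C - 16986) + 23953 = (2582 - 16986) + 23953 = -14404 + 23953 = 9549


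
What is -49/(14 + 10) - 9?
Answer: -265/24 ≈ -11.042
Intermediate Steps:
-49/(14 + 10) - 9 = -49/24 - 9 = -265/24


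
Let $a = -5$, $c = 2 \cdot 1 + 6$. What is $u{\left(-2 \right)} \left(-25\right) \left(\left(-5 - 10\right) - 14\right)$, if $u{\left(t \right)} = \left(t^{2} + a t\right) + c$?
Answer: $15950$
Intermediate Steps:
$c = 8$ ($c = 2 + 6 = 8$)
$u{\left(t \right)} = 8 + t^{2} - 5 t$ ($u{\left(t \right)} = \left(t^{2} - 5 t\right) + 8 = 8 + t^{2} - 5 t$)
$u{\left(-2 \right)} \left(-25\right) \left(\left(-5 - 10\right) - 14\right) = \left(8 + \left(-2\right)^{2} - -10\right) \left(-25\right) \left(\left(-5 - 10\right) - 14\right) = \left(8 + 4 + 10\right) \left(-25\right) \left(-15 - 14\right) = 22 \left(-25\right) \left(-29\right) = \left(-550\right) \left(-29\right) = 15950$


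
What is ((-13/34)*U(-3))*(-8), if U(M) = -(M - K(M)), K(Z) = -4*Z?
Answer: 780/17 ≈ 45.882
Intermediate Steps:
U(M) = -5*M (U(M) = -(M - (-4)*M) = -(M + 4*M) = -5*M)
((-13/34)*U(-3))*(-8) = ((-13/34)*(-5*(-3)))*(-8) = (-13*1/34*15)*(-8) = -13/34*15*(-8) = -195/34*(-8) = 780/17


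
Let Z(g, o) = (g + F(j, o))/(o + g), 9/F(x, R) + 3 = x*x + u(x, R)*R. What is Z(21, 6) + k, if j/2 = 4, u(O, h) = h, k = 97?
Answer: 85363/873 ≈ 97.781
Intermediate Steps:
j = 8 (j = 2*4 = 8)
F(x, R) = 9/(-3 + R² + x²) (F(x, R) = 9/(-3 + (x*x + R*R)) = 9/(-3 + (x² + R²)) = 9/(-3 + (R² + x²)) = 9/(-3 + R² + x²))
Z(g, o) = (g + 9/(61 + o²))/(g + o) (Z(g, o) = (g + 9/(-3 + o² + 8²))/(o + g) = (g + 9/(-3 + o² + 64))/(g + o) = (g + 9/(61 + o²))/(g + o))
Z(21, 6) + k = (9 + 21*(61 + 6²))/((61 + 6²)*(21 + 6)) + 97 = (9 + 21*(61 + 36))/((61 + 36)*27) + 97 = (1/27)*(9 + 21*97)/97 + 97 = (1/97)*(1/27)*(9 + 2037) + 97 = (1/97)*(1/27)*2046 + 97 = 682/873 + 97 = 85363/873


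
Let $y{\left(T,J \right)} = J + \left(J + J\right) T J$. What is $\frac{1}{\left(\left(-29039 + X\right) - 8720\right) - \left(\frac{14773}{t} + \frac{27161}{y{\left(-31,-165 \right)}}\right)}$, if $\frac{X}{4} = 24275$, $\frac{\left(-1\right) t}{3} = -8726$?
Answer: $\frac{4910163830}{291371339891337} \approx 1.6852 \cdot 10^{-5}$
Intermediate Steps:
$t = 26178$ ($t = \left(-3\right) \left(-8726\right) = 26178$)
$X = 97100$ ($X = 4 \cdot 24275 = 97100$)
$y{\left(T,J \right)} = J + 2 T J^{2}$ ($y{\left(T,J \right)} = J + 2 J T J = J + 2 T J^{2}$)
$\frac{1}{\left(\left(-29039 + X\right) - 8720\right) - \left(\frac{14773}{t} + \frac{27161}{y{\left(-31,-165 \right)}}\right)} = \frac{1}{\left(\left(-29039 + 97100\right) - 8720\right) - \left(\frac{14773}{26178} + 27161 \left(- \frac{1}{165 \left(1 + 2 \left(-165\right) \left(-31\right)\right)}\right)\right)} = \frac{1}{\left(68061 - 8720\right) - \left(\frac{14773}{26178} + \frac{27161}{\left(-165\right) \left(1 + 10230\right)}\right)} = \frac{1}{59341 - \left(\frac{14773}{26178} + \frac{27161}{\left(-165\right) 10231}\right)} = \frac{1}{59341 - \left(\frac{14773}{26178} + \frac{27161}{-1688115}\right)} = \frac{1}{59341 - \frac{2691944693}{4910163830}} = \frac{1}{\frac{291371339891337}{4910163830}} = \frac{4910163830}{291371339891337}$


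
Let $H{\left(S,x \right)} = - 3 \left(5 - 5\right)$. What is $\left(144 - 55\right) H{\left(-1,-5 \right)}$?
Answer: $0$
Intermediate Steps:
$H{\left(S,x \right)} = 0$ ($H{\left(S,x \right)} = \left(-3\right) 0 = 0$)
$\left(144 - 55\right) H{\left(-1,-5 \right)} = \left(144 - 55\right) 0 = 89 \cdot 0 = 0$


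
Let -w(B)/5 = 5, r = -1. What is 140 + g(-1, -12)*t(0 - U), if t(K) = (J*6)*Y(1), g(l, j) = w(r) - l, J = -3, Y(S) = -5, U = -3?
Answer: -2020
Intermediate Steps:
w(B) = -25 (w(B) = -5*5 = -25)
g(l, j) = -25 - l
t(K) = 90 (t(K) = -3*6*(-5) = -18*(-5) = 90)
140 + g(-1, -12)*t(0 - U) = 140 + (-25 - 1*(-1))*90 = 140 + (-25 + 1)*90 = 140 - 24*90 = 140 - 2160 = -2020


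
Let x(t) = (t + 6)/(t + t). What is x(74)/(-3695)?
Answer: -4/27343 ≈ -0.00014629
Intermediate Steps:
x(t) = (6 + t)/(2*t) (x(t) = (6 + t)/((2*t)) = (6 + t)*(1/(2*t)) = (6 + t)/(2*t))
x(74)/(-3695) = ((½)*(6 + 74)/74)/(-3695) = ((½)*(1/74)*80)*(-1/3695) = (20/37)*(-1/3695) = -4/27343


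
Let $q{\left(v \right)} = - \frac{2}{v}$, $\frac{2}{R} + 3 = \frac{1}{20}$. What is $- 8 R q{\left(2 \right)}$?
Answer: $- \frac{320}{59} \approx -5.4237$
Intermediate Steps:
$R = - \frac{40}{59}$ ($R = \frac{2}{-3 + \frac{1}{20}} = \frac{2}{- \frac{59}{20}} = 2 \left(- \frac{20}{59}\right) = - \frac{40}{59} \approx -0.67797$)
$- 8 R q{\left(2 \right)} = \left(-8\right) \left(- \frac{40}{59}\right) \left(- \frac{2}{2}\right) = \frac{320 \left(\left(-2\right) \frac{1}{2}\right)}{59} = \frac{320}{59} \left(-1\right) = - \frac{320}{59}$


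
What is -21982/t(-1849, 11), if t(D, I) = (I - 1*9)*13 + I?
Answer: -21982/37 ≈ -594.11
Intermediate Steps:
t(D, I) = -117 + 14*I (t(D, I) = (I - 9)*13 + I = (-9 + I)*13 + I = (-117 + 13*I) + I = -117 + 14*I)
-21982/t(-1849, 11) = -21982/(-117 + 14*11) = -21982/(-117 + 154) = -21982/37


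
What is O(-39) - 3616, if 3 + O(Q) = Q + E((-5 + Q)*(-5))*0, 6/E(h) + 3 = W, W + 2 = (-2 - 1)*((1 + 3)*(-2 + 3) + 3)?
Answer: -3658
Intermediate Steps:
W = -23 (W = -2 + (-2 - 1)*((1 + 3)*(-2 + 3) + 3) = -2 - 3*(4*1 + 3) = -2 - 3*(4 + 3) = -2 - 3*7 = -2 - 21 = -23)
E(h) = -3/13 (E(h) = 6/(-3 - 23) = 6/(-26) = 6*(-1/26) = -3/13)
O(Q) = -3 + Q (O(Q) = -3 + (Q - 3/13*0) = -3 + (Q + 0) = -3 + Q)
O(-39) - 3616 = (-3 - 39) - 3616 = -42 - 3616 = -3658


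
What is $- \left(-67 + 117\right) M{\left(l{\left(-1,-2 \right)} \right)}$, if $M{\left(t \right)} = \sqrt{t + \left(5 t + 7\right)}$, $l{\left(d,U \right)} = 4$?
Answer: $- 50 \sqrt{31} \approx -278.39$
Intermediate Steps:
$M{\left(t \right)} = \sqrt{7 + 6 t}$ ($M{\left(t \right)} = \sqrt{t + \left(7 + 5 t\right)} = \sqrt{7 + 6 t}$)
$- \left(-67 + 117\right) M{\left(l{\left(-1,-2 \right)} \right)} = - \left(-67 + 117\right) \sqrt{7 + 6 \cdot 4} = - 50 \sqrt{7 + 24} = - 50 \sqrt{31}$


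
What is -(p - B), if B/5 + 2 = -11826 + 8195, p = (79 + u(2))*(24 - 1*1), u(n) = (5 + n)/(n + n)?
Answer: -80089/4 ≈ -20022.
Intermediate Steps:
u(n) = (5 + n)/(2*n) (u(n) = (5 + n)/((2*n)) = (5 + n)*(1/(2*n)) = (5 + n)/(2*n))
p = 7429/4 (p = (79 + (1/2)*(5 + 2)/2)*(24 - 1*1) = (79 + (1/2)*(1/2)*7)*(24 - 1) = (79 + 7/4)*23 = (323/4)*23 = 7429/4 ≈ 1857.3)
B = -18165 (B = -10 + 5*(-11826 + 8195) = -10 + 5*(-3631) = -10 - 18155 = -18165)
-(p - B) = -(7429/4 - 1*(-18165)) = -(7429/4 + 18165) = -1*80089/4 = -80089/4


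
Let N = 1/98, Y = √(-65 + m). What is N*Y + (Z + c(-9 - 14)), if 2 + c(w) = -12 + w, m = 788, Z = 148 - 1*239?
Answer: -128 + √723/98 ≈ -127.73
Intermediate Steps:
Z = -91 (Z = 148 - 239 = -91)
Y = √723 (Y = √(-65 + 788) = √723 ≈ 26.889)
c(w) = -14 + w (c(w) = -2 + (-12 + w) = -14 + w)
N = 1/98 ≈ 0.010204
N*Y + (Z + c(-9 - 14)) = √723/98 + (-91 + (-14 + (-9 - 14))) = √723/98 + (-91 + (-14 - 23)) = √723/98 + (-91 - 37) = √723/98 - 128 = -128 + √723/98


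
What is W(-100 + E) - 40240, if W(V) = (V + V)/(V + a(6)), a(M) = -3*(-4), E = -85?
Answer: -6961150/173 ≈ -40238.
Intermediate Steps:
a(M) = 12
W(V) = 2*V/(12 + V) (W(V) = (V + V)/(V + 12) = (2*V)/(12 + V) = 2*V/(12 + V))
W(-100 + E) - 40240 = 2*(-100 - 85)/(12 + (-100 - 85)) - 40240 = 2*(-185)/(12 - 185) - 40240 = 2*(-185)/(-173) - 40240 = 2*(-185)*(-1/173) - 40240 = 370/173 - 40240 = -6961150/173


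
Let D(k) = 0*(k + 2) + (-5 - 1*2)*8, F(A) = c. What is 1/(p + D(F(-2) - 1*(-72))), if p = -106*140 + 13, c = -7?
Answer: -1/14883 ≈ -6.7191e-5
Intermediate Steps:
F(A) = -7
p = -14827 (p = -14840 + 13 = -14827)
D(k) = -56 (D(k) = 0*(2 + k) + (-5 - 2)*8 = 0 - 7*8 = 0 - 56 = -56)
1/(p + D(F(-2) - 1*(-72))) = 1/(-14827 - 56) = 1/(-14883) = -1/14883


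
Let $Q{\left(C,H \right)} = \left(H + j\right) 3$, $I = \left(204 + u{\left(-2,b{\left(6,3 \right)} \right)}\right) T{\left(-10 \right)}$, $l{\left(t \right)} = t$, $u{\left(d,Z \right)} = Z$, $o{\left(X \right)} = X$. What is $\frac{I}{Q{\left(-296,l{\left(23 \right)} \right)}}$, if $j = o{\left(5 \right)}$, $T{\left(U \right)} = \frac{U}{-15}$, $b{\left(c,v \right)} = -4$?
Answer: $\frac{100}{63} \approx 1.5873$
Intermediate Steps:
$T{\left(U \right)} = - \frac{U}{15}$ ($T{\left(U \right)} = U \left(- \frac{1}{15}\right) = - \frac{U}{15}$)
$j = 5$
$I = \frac{400}{3}$ ($I = \left(204 - 4\right) \left(\left(- \frac{1}{15}\right) \left(-10\right)\right) = 200 \cdot \frac{2}{3} = \frac{400}{3} \approx 133.33$)
$Q{\left(C,H \right)} = 15 + 3 H$ ($Q{\left(C,H \right)} = \left(H + 5\right) 3 = \left(5 + H\right) 3 = 15 + 3 H$)
$\frac{I}{Q{\left(-296,l{\left(23 \right)} \right)}} = \frac{400}{3 \left(15 + 3 \cdot 23\right)} = \frac{400}{3 \left(15 + 69\right)} = \frac{400}{3 \cdot 84} = \frac{400}{3} \cdot \frac{1}{84} = \frac{100}{63}$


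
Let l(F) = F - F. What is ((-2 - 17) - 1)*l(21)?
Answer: 0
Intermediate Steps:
l(F) = 0
((-2 - 17) - 1)*l(21) = ((-2 - 17) - 1)*0 = (-19 - 1)*0 = -20*0 = 0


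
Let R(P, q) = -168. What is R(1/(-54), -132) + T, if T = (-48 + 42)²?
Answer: -132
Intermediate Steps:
T = 36 (T = (-6)² = 36)
R(1/(-54), -132) + T = -168 + 36 = -132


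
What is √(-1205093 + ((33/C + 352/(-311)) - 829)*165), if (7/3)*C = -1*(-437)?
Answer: I*√24788355394932257/135907 ≈ 1158.5*I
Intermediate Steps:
C = 1311/7 (C = 3*(-1*(-437))/7 = (3/7)*437 = 1311/7 ≈ 187.29)
√(-1205093 + ((33/C + 352/(-311)) - 829)*165) = √(-1205093 + ((33/(1311/7) + 352/(-311)) - 829)*165) = √(-1205093 + ((33*(7/1311) + 352*(-1/311)) - 829)*165) = √(-1205093 + ((77/437 - 352/311) - 829)*165) = √(-1205093 + (-129877/135907 - 829)*165) = √(-1205093 - 112796780/135907*165) = √(-1205093 - 18611468700/135907) = √(-182392043051/135907) = I*√24788355394932257/135907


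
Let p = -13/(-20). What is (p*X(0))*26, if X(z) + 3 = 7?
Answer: 338/5 ≈ 67.600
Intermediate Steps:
X(z) = 4 (X(z) = -3 + 7 = 4)
p = 13/20 (p = -13*(-1/20) = 13/20 ≈ 0.65000)
(p*X(0))*26 = ((13/20)*4)*26 = (13/5)*26 = 338/5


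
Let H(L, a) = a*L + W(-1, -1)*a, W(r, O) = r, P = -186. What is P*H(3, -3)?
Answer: 1116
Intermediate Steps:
H(L, a) = -a + L*a (H(L, a) = a*L - a = L*a - a = -a + L*a)
P*H(3, -3) = -(-558)*(-1 + 3) = -(-558)*2 = -186*(-6) = 1116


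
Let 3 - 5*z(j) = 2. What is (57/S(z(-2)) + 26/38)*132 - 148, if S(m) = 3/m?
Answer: 42172/95 ≈ 443.92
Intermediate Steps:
z(j) = 1/5 (z(j) = 3/5 - 1/5*2 = 3/5 - 2/5 = 1/5)
(57/S(z(-2)) + 26/38)*132 - 148 = (57/((3/(1/5))) + 26/38)*132 - 148 = (57/((3*5)) + 26*(1/38))*132 - 148 = (57/15 + 13/19)*132 - 148 = (57*(1/15) + 13/19)*132 - 148 = (19/5 + 13/19)*132 - 148 = (426/95)*132 - 148 = 56232/95 - 148 = 42172/95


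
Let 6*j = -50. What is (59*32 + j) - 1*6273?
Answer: -13180/3 ≈ -4393.3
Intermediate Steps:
j = -25/3 (j = (1/6)*(-50) = -25/3 ≈ -8.3333)
(59*32 + j) - 1*6273 = (59*32 - 25/3) - 1*6273 = (1888 - 25/3) - 6273 = 5639/3 - 6273 = -13180/3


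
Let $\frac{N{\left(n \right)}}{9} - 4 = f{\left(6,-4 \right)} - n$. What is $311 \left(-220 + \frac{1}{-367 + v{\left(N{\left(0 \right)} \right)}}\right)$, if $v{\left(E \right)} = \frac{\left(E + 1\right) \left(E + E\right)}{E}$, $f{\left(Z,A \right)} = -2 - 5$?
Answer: $- \frac{28668291}{419} \approx -68421.0$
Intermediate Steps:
$f{\left(Z,A \right)} = -7$
$N{\left(n \right)} = -27 - 9 n$ ($N{\left(n \right)} = 36 + 9 \left(-7 - n\right) = 36 - \left(63 + 9 n\right) = -27 - 9 n$)
$v{\left(E \right)} = 2 + 2 E$ ($v{\left(E \right)} = \frac{\left(1 + E\right) 2 E}{E} = \frac{2 E \left(1 + E\right)}{E} = 2 + 2 E$)
$311 \left(-220 + \frac{1}{-367 + v{\left(N{\left(0 \right)} \right)}}\right) = 311 \left(-220 + \frac{1}{-367 + \left(2 + 2 \left(-27 - 0\right)\right)}\right) = 311 \left(-220 + \frac{1}{-367 + \left(2 + 2 \left(-27 + 0\right)\right)}\right) = 311 \left(-220 + \frac{1}{-367 + \left(2 + 2 \left(-27\right)\right)}\right) = 311 \left(-220 + \frac{1}{-367 + \left(2 - 54\right)}\right) = 311 \left(-220 + \frac{1}{-367 - 52}\right) = 311 \left(-220 + \frac{1}{-419}\right) = 311 \left(-220 - \frac{1}{419}\right) = 311 \left(- \frac{92181}{419}\right) = - \frac{28668291}{419}$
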